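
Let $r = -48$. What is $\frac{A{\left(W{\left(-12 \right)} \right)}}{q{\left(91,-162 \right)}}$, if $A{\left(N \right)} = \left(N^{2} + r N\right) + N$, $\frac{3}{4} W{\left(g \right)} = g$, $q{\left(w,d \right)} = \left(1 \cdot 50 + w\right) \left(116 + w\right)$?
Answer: $\frac{112}{3243} \approx 0.034536$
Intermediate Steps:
$q{\left(w,d \right)} = \left(50 + w\right) \left(116 + w\right)$
$W{\left(g \right)} = \frac{4 g}{3}$
$A{\left(N \right)} = N^{2} - 47 N$ ($A{\left(N \right)} = \left(N^{2} - 48 N\right) + N = N^{2} - 47 N$)
$\frac{A{\left(W{\left(-12 \right)} \right)}}{q{\left(91,-162 \right)}} = \frac{\frac{4}{3} \left(-12\right) \left(-47 + \frac{4}{3} \left(-12\right)\right)}{5800 + 91^{2} + 166 \cdot 91} = \frac{\left(-16\right) \left(-47 - 16\right)}{5800 + 8281 + 15106} = \frac{\left(-16\right) \left(-63\right)}{29187} = 1008 \cdot \frac{1}{29187} = \frac{112}{3243}$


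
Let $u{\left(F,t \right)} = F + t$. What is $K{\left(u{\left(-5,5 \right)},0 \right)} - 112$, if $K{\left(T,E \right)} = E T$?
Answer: $-112$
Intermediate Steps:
$K{\left(u{\left(-5,5 \right)},0 \right)} - 112 = 0 \left(-5 + 5\right) - 112 = 0 \cdot 0 - 112 = 0 - 112 = -112$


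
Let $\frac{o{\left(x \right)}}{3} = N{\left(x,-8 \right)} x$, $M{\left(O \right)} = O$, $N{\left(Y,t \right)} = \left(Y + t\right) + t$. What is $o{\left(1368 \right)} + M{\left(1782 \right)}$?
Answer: $5550390$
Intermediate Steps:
$N{\left(Y,t \right)} = Y + 2 t$
$o{\left(x \right)} = 3 x \left(-16 + x\right)$ ($o{\left(x \right)} = 3 \left(x + 2 \left(-8\right)\right) x = 3 \left(x - 16\right) x = 3 \left(-16 + x\right) x = 3 x \left(-16 + x\right)$)
$o{\left(1368 \right)} + M{\left(1782 \right)} = 3 \cdot 1368 \left(-16 + 1368\right) + 1782 = 3 \cdot 1368 \cdot 1352 + 1782 = 5548608 + 1782 = 5550390$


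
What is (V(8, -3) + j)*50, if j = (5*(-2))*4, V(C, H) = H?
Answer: -2150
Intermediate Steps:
j = -40 (j = -10*4 = -40)
(V(8, -3) + j)*50 = (-3 - 40)*50 = -43*50 = -2150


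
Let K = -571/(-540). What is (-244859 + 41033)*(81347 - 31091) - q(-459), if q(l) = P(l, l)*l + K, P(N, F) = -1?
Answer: -5531479154671/540 ≈ -1.0243e+10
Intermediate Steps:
K = 571/540 (K = -571*(-1/540) = 571/540 ≈ 1.0574)
q(l) = 571/540 - l (q(l) = -l + 571/540 = 571/540 - l)
(-244859 + 41033)*(81347 - 31091) - q(-459) = (-244859 + 41033)*(81347 - 31091) - (571/540 - 1*(-459)) = -203826*50256 - (571/540 + 459) = -10243479456 - 1*248431/540 = -10243479456 - 248431/540 = -5531479154671/540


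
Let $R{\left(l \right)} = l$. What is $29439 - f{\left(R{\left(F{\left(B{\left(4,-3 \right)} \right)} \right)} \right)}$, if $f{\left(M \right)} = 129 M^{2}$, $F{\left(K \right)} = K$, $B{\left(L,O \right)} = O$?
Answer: $28278$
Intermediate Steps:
$29439 - f{\left(R{\left(F{\left(B{\left(4,-3 \right)} \right)} \right)} \right)} = 29439 - 129 \left(-3\right)^{2} = 29439 - 129 \cdot 9 = 29439 - 1161 = 28278$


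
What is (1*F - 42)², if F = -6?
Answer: 2304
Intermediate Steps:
(1*F - 42)² = (1*(-6) - 42)² = (-6 - 42)² = (-48)² = 2304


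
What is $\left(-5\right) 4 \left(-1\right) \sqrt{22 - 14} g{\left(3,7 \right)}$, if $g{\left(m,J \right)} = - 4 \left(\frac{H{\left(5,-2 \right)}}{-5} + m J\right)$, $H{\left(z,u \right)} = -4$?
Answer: $- 3488 \sqrt{2} \approx -4932.8$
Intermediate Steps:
$g{\left(m,J \right)} = - \frac{16}{5} - 4 J m$ ($g{\left(m,J \right)} = - 4 \left(- \frac{4}{-5} + m J\right) = - 4 \left(\left(-4\right) \left(- \frac{1}{5}\right) + J m\right) = - 4 \left(\frac{4}{5} + J m\right) = - \frac{16}{5} - 4 J m$)
$\left(-5\right) 4 \left(-1\right) \sqrt{22 - 14} g{\left(3,7 \right)} = \left(-5\right) 4 \left(-1\right) \sqrt{22 - 14} \left(- \frac{16}{5} - 28 \cdot 3\right) = \left(-20\right) \left(-1\right) \sqrt{8} \left(- \frac{16}{5} - 84\right) = 20 \cdot 2 \sqrt{2} \left(- \frac{436}{5}\right) = 40 \sqrt{2} \left(- \frac{436}{5}\right) = - 3488 \sqrt{2}$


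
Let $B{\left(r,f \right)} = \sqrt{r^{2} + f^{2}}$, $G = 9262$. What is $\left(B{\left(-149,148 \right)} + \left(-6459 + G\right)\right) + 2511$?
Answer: $5314 + \sqrt{44105} \approx 5524.0$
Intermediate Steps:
$B{\left(r,f \right)} = \sqrt{f^{2} + r^{2}}$
$\left(B{\left(-149,148 \right)} + \left(-6459 + G\right)\right) + 2511 = \left(\sqrt{148^{2} + \left(-149\right)^{2}} + \left(-6459 + 9262\right)\right) + 2511 = \left(\sqrt{21904 + 22201} + 2803\right) + 2511 = \left(\sqrt{44105} + 2803\right) + 2511 = \left(2803 + \sqrt{44105}\right) + 2511 = 5314 + \sqrt{44105}$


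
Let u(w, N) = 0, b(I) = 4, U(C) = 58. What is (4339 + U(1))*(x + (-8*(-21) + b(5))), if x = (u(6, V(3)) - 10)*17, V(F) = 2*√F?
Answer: 8794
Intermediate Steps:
x = -170 (x = (0 - 10)*17 = -10*17 = -170)
(4339 + U(1))*(x + (-8*(-21) + b(5))) = (4339 + 58)*(-170 + (-8*(-21) + 4)) = 4397*(-170 + (168 + 4)) = 4397*(-170 + 172) = 4397*2 = 8794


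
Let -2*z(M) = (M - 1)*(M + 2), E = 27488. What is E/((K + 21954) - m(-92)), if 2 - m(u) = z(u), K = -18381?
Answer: -13744/307 ≈ -44.769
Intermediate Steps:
z(M) = -(-1 + M)*(2 + M)/2 (z(M) = -(M - 1)*(M + 2)/2 = -(-1 + M)*(2 + M)/2)
m(u) = 1 + u/2 + u**2/2 (m(u) = 2 - (1 - u/2 - u**2/2) = 2 + (-1 + u/2 + u**2/2) = 1 + u/2 + u**2/2)
E/((K + 21954) - m(-92)) = 27488/((-18381 + 21954) - (1 + (1/2)*(-92) + (1/2)*(-92)**2)) = 27488/(3573 - (1 - 46 + (1/2)*8464)) = 27488/(3573 - (1 - 46 + 4232)) = 27488/(3573 - 1*4187) = 27488/(3573 - 4187) = 27488/(-614) = 27488*(-1/614) = -13744/307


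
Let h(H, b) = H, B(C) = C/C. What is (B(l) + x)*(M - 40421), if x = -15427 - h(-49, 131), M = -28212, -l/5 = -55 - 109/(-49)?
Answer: 1055369641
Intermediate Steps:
l = 12930/49 (l = -5*(-55 - 109/(-49)) = -5*(-55 - 109*(-1)/49) = -5*(-55 - 1*(-109/49)) = -5*(-55 + 109/49) = -5*(-2586/49) = 12930/49 ≈ 263.88)
B(C) = 1
x = -15378 (x = -15427 - 1*(-49) = -15427 + 49 = -15378)
(B(l) + x)*(M - 40421) = (1 - 15378)*(-28212 - 40421) = -15377*(-68633) = 1055369641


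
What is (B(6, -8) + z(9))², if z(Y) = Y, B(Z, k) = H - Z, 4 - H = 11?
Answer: 16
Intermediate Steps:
H = -7 (H = 4 - 1*11 = 4 - 11 = -7)
B(Z, k) = -7 - Z
(B(6, -8) + z(9))² = ((-7 - 1*6) + 9)² = ((-7 - 6) + 9)² = (-13 + 9)² = (-4)² = 16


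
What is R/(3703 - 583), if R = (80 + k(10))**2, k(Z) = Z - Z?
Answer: 80/39 ≈ 2.0513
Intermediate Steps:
k(Z) = 0
R = 6400 (R = (80 + 0)**2 = 80**2 = 6400)
R/(3703 - 583) = 6400/(3703 - 583) = 6400/3120 = 6400*(1/3120) = 80/39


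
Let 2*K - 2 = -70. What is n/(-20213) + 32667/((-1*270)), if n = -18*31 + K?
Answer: -220046077/1819170 ≈ -120.96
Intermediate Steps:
K = -34 (K = 1 + (½)*(-70) = 1 - 35 = -34)
n = -592 (n = -18*31 - 34 = -558 - 34 = -592)
n/(-20213) + 32667/((-1*270)) = -592/(-20213) + 32667/((-1*270)) = -592*(-1/20213) + 32667/(-270) = 592/20213 + 32667*(-1/270) = 592/20213 - 10889/90 = -220046077/1819170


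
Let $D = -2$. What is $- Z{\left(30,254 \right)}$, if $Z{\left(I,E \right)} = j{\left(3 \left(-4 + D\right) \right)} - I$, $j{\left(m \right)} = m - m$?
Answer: $30$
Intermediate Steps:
$j{\left(m \right)} = 0$
$Z{\left(I,E \right)} = - I$ ($Z{\left(I,E \right)} = 0 - I = - I$)
$- Z{\left(30,254 \right)} = - \left(-1\right) 30 = \left(-1\right) \left(-30\right) = 30$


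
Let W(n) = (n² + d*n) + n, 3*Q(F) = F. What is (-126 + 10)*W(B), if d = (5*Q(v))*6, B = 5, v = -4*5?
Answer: 112520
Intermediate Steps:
v = -20
Q(F) = F/3
d = -200 (d = (5*((⅓)*(-20)))*6 = (5*(-20/3))*6 = -100/3*6 = -200)
W(n) = n² - 199*n (W(n) = (n² - 200*n) + n = n² - 199*n)
(-126 + 10)*W(B) = (-126 + 10)*(5*(-199 + 5)) = -580*(-194) = -116*(-970) = 112520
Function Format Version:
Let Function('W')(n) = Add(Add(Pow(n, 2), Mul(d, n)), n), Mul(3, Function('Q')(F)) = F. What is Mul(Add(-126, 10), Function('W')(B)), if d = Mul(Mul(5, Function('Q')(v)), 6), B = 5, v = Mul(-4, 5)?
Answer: 112520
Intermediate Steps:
v = -20
Function('Q')(F) = Mul(Rational(1, 3), F)
d = -200 (d = Mul(Mul(5, Mul(Rational(1, 3), -20)), 6) = Mul(Mul(5, Rational(-20, 3)), 6) = Mul(Rational(-100, 3), 6) = -200)
Function('W')(n) = Add(Pow(n, 2), Mul(-199, n)) (Function('W')(n) = Add(Add(Pow(n, 2), Mul(-200, n)), n) = Add(Pow(n, 2), Mul(-199, n)))
Mul(Add(-126, 10), Function('W')(B)) = Mul(Add(-126, 10), Mul(5, Add(-199, 5))) = Mul(-116, Mul(5, -194)) = Mul(-116, -970) = 112520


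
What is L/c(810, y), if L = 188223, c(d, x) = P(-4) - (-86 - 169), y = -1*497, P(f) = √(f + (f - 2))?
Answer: 9599373/13007 - 188223*I*√10/65035 ≈ 738.02 - 9.1522*I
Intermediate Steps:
P(f) = √(-2 + 2*f) (P(f) = √(f + (-2 + f)) = √(-2 + 2*f))
y = -497
c(d, x) = 255 + I*√10 (c(d, x) = √(-2 + 2*(-4)) - (-86 - 169) = √(-2 - 8) - 1*(-255) = √(-10) + 255 = I*√10 + 255 = 255 + I*√10)
L/c(810, y) = 188223/(255 + I*√10)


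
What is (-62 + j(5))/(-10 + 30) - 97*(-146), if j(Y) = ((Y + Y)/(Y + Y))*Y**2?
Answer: 283203/20 ≈ 14160.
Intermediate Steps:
j(Y) = Y**2 (j(Y) = ((2*Y)/((2*Y)))*Y**2 = ((2*Y)*(1/(2*Y)))*Y**2 = 1*Y**2 = Y**2)
(-62 + j(5))/(-10 + 30) - 97*(-146) = (-62 + 5**2)/(-10 + 30) - 97*(-146) = (-62 + 25)/20 + 14162 = -37*1/20 + 14162 = -37/20 + 14162 = 283203/20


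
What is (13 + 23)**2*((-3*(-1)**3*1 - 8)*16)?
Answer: -103680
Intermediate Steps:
(13 + 23)**2*((-3*(-1)**3*1 - 8)*16) = 36**2*((-3*(-1)*1 - 8)*16) = 1296*((3*1 - 8)*16) = 1296*((3 - 8)*16) = 1296*(-5*16) = 1296*(-80) = -103680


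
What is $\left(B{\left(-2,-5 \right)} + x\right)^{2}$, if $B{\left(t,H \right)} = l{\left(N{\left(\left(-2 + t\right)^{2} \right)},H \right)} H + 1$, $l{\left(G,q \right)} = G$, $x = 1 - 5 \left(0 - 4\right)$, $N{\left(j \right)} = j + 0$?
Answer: $3364$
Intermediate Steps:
$N{\left(j \right)} = j$
$x = 21$ ($x = 1 - 5 \left(0 - 4\right) = 1 - -20 = 1 + 20 = 21$)
$B{\left(t,H \right)} = 1 + H \left(-2 + t\right)^{2}$ ($B{\left(t,H \right)} = \left(-2 + t\right)^{2} H + 1 = H \left(-2 + t\right)^{2} + 1 = 1 + H \left(-2 + t\right)^{2}$)
$\left(B{\left(-2,-5 \right)} + x\right)^{2} = \left(\left(1 - 5 \left(-2 - 2\right)^{2}\right) + 21\right)^{2} = \left(\left(1 - 5 \left(-4\right)^{2}\right) + 21\right)^{2} = \left(\left(1 - 80\right) + 21\right)^{2} = \left(-79 + 21\right)^{2} = \left(-58\right)^{2} = 3364$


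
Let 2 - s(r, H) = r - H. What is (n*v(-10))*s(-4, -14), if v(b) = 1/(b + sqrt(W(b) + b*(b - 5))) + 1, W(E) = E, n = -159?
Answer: 1590 + 318*sqrt(35)/5 ≈ 1966.3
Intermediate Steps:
s(r, H) = 2 + H - r (s(r, H) = 2 - (r - H) = 2 + (H - r) = 2 + H - r)
v(b) = 1 + 1/(b + sqrt(b + b*(-5 + b))) (v(b) = 1/(b + sqrt(b + b*(b - 5))) + 1 = 1/(b + sqrt(b + b*(-5 + b))) + 1 = 1 + 1/(b + sqrt(b + b*(-5 + b))))
(n*v(-10))*s(-4, -14) = (-159*(1 - 10 + sqrt(-10*(-4 - 10)))/(-10 + sqrt(-10*(-4 - 10))))*(2 - 14 - 1*(-4)) = (-159*(1 - 10 + sqrt(-10*(-14)))/(-10 + sqrt(-10*(-14))))*(2 - 14 + 4) = -159*(1 - 10 + sqrt(140))/(-10 + sqrt(140))*(-8) = -159*(1 - 10 + 2*sqrt(35))/(-10 + 2*sqrt(35))*(-8) = -159*(-9 + 2*sqrt(35))/(-10 + 2*sqrt(35))*(-8) = 1272*(-9 + 2*sqrt(35))/(-10 + 2*sqrt(35))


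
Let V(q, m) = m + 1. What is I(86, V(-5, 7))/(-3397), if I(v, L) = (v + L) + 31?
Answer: -125/3397 ≈ -0.036797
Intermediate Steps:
V(q, m) = 1 + m
I(v, L) = 31 + L + v (I(v, L) = (L + v) + 31 = 31 + L + v)
I(86, V(-5, 7))/(-3397) = (31 + (1 + 7) + 86)/(-3397) = (31 + 8 + 86)*(-1/3397) = 125*(-1/3397) = -125/3397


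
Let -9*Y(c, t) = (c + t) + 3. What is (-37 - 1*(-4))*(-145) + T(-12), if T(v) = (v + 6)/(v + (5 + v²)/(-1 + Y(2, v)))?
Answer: 2177179/455 ≈ 4785.0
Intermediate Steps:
Y(c, t) = -⅓ - c/9 - t/9 (Y(c, t) = -((c + t) + 3)/9 = -(3 + c + t)/9 = -⅓ - c/9 - t/9)
T(v) = (6 + v)/(v + (5 + v²)/(-14/9 - v/9)) (T(v) = (v + 6)/(v + (5 + v²)/(-1 + (-⅓ - ⅑*2 - v/9))) = (6 + v)/(v + (5 + v²)/(-1 + (-⅓ - 2/9 - v/9))) = (6 + v)/(v + (5 + v²)/(-1 + (-5/9 - v/9))) = (6 + v)/(v + (5 + v²)/(-14/9 - v/9)))
(-37 - 1*(-4))*(-145) + T(-12) = (-37 - 1*(-4))*(-145) + (-84 - 1*(-12)² - 20*(-12))/(45 - 14*(-12) + 8*(-12)²) = (-37 + 4)*(-145) + (-84 - 1*144 + 240)/(45 + 168 + 8*144) = -33*(-145) + (-84 - 144 + 240)/(45 + 168 + 1152) = 4785 + 12/1365 = 4785 + (1/1365)*12 = 4785 + 4/455 = 2177179/455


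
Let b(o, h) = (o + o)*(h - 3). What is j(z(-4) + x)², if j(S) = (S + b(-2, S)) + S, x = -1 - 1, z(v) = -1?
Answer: 324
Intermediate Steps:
b(o, h) = 2*o*(-3 + h) (b(o, h) = (2*o)*(-3 + h) = 2*o*(-3 + h))
x = -2
j(S) = 12 - 2*S (j(S) = (S + 2*(-2)*(-3 + S)) + S = (S + (12 - 4*S)) + S = (12 - 3*S) + S = 12 - 2*S)
j(z(-4) + x)² = (12 - 2*(-1 - 2))² = (12 - 2*(-3))² = (12 + 6)² = 18² = 324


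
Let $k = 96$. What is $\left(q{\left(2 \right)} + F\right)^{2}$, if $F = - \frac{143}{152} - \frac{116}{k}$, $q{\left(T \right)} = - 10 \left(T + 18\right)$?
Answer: $\frac{531072025}{12996} \approx 40864.0$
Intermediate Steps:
$q{\left(T \right)} = -180 - 10 T$ ($q{\left(T \right)} = - 10 \left(18 + T\right) = -180 - 10 T$)
$F = - \frac{245}{114}$ ($F = - \frac{143}{152} - \frac{116}{96} = \left(-143\right) \frac{1}{152} - \frac{29}{24} = - \frac{143}{152} - \frac{29}{24} = - \frac{245}{114} \approx -2.1491$)
$\left(q{\left(2 \right)} + F\right)^{2} = \left(\left(-180 - 20\right) - \frac{245}{114}\right)^{2} = \left(-200 - \frac{245}{114}\right)^{2} = \left(- \frac{23045}{114}\right)^{2} = \frac{531072025}{12996}$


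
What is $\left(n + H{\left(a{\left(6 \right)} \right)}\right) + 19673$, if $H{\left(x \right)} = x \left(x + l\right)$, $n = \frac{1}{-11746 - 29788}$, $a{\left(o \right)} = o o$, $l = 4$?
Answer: $\frac{876907341}{41534} \approx 21113.0$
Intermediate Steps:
$a{\left(o \right)} = o^{2}$
$n = - \frac{1}{41534}$ ($n = \frac{1}{-41534} = - \frac{1}{41534} \approx -2.4077 \cdot 10^{-5}$)
$H{\left(x \right)} = x \left(4 + x\right)$ ($H{\left(x \right)} = x \left(x + 4\right) = x \left(4 + x\right)$)
$\left(n + H{\left(a{\left(6 \right)} \right)}\right) + 19673 = \left(- \frac{1}{41534} + 6^{2} \left(4 + 6^{2}\right)\right) + 19673 = \left(- \frac{1}{41534} + 36 \left(4 + 36\right)\right) + 19673 = \left(- \frac{1}{41534} + 36 \cdot 40\right) + 19673 = \left(- \frac{1}{41534} + 1440\right) + 19673 = \frac{59808959}{41534} + 19673 = \frac{876907341}{41534}$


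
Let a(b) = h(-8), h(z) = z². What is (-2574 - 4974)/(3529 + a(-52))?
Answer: -7548/3593 ≈ -2.1007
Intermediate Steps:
a(b) = 64 (a(b) = (-8)² = 64)
(-2574 - 4974)/(3529 + a(-52)) = (-2574 - 4974)/(3529 + 64) = -7548/3593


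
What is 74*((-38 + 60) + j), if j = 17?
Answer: 2886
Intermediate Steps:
74*((-38 + 60) + j) = 74*((-38 + 60) + 17) = 74*(22 + 17) = 74*39 = 2886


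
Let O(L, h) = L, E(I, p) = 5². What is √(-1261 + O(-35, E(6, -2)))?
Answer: 36*I ≈ 36.0*I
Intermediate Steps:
E(I, p) = 25
√(-1261 + O(-35, E(6, -2))) = √(-1261 - 35) = √(-1296) = 36*I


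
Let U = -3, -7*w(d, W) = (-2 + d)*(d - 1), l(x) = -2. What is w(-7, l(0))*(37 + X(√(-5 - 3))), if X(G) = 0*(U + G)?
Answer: -2664/7 ≈ -380.57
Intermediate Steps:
w(d, W) = -(-1 + d)*(-2 + d)/7 (w(d, W) = -(-2 + d)*(d - 1)/7 = -(-2 + d)*(-1 + d)/7 = -(-1 + d)*(-2 + d)/7)
X(G) = 0 (X(G) = 0*(-3 + G) = 0)
w(-7, l(0))*(37 + X(√(-5 - 3))) = (-2/7 - ⅐*(-7)² + (3/7)*(-7))*(37 + 0) = (-2/7 - ⅐*49 - 3)*37 = (-2/7 - 7 - 3)*37 = -72/7*37 = -2664/7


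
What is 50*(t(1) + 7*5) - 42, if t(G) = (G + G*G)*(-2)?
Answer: 1508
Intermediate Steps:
t(G) = -2*G - 2*G² (t(G) = (G + G²)*(-2) = -2*G - 2*G²)
50*(t(1) + 7*5) - 42 = 50*(-2*1*(1 + 1) + 7*5) - 42 = 50*(-2*1*2 + 35) - 42 = 50*(-4 + 35) - 42 = 50*31 - 42 = 1550 - 42 = 1508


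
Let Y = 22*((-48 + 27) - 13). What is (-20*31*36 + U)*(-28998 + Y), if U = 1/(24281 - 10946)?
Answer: 8853516121454/13335 ≈ 6.6393e+8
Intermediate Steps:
U = 1/13335 ≈ 7.4991e-5
Y = -748 (Y = 22*(-21 - 13) = 22*(-34) = -748)
(-20*31*36 + U)*(-28998 + Y) = (-20*31*36 + 1/13335)*(-28998 - 748) = (-620*36 + 1/13335)*(-29746) = (-22320 + 1/13335)*(-29746) = -297637199/13335*(-29746) = 8853516121454/13335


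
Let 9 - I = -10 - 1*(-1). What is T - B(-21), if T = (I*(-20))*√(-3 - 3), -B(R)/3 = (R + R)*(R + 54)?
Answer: -4158 - 360*I*√6 ≈ -4158.0 - 881.82*I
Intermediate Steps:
I = 18 (I = 9 - (-10 - 1*(-1)) = 9 - (-10 + 1) = 9 - 1*(-9) = 9 + 9 = 18)
B(R) = -6*R*(54 + R) (B(R) = -3*(R + R)*(R + 54) = -3*2*R*(54 + R) = -6*R*(54 + R))
T = -360*I*√6 (T = (18*(-20))*√(-3 - 3) = -360*I*√6 ≈ -881.82*I)
T - B(-21) = -360*I*√6 - (-6)*(-21)*(54 - 21) = -360*I*√6 - (-6)*(-21)*33 = -360*I*√6 - 1*4158 = -360*I*√6 - 4158 = -4158 - 360*I*√6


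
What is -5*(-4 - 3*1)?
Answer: 35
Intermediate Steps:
-5*(-4 - 3*1) = -5*(-4 - 3) = -5*(-7) = 35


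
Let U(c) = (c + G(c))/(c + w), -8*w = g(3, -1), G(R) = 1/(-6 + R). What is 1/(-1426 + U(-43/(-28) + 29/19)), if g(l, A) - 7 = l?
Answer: -1506732/2146336729 ≈ -0.00070200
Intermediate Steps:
g(l, A) = 7 + l
w = -5/4 (w = -(7 + 3)/8 = -1/8*10 = -5/4 ≈ -1.2500)
U(c) = (c + 1/(-6 + c))/(-5/4 + c) (U(c) = (c + 1/(-6 + c))/(c - 5/4) = (c + 1/(-6 + c))/(-5/4 + c))
1/(-1426 + U(-43/(-28) + 29/19)) = 1/(-1426 + 4*(1 + (-43/(-28) + 29/19)*(-6 + (-43/(-28) + 29/19)))/((-6 + (-43/(-28) + 29/19))*(-5 + 4*(-43/(-28) + 29/19)))) = 1/(-1426 + 4*(1 + (-43*(-1/28) + 29*(1/19))*(-6 + (-43*(-1/28) + 29*(1/19))))/((-6 + (-43*(-1/28) + 29*(1/19)))*(-5 + 4*(-43*(-1/28) + 29*(1/19))))) = 1/(-1426 + 4*(1 + (43/28 + 29/19)*(-6 + (43/28 + 29/19)))/((-6 + (43/28 + 29/19))*(-5 + 4*(43/28 + 29/19)))) = 1/(-1426 + 4*(1 + 1629*(-6 + 1629/532)/532)/((-6 + 1629/532)*(-5 + 4*(1629/532)))) = 1/(-1426 + 4*(1 + (1629/532)*(-1563/532))/((-1563/532)*(-5 + 1629/133))) = 1/(-1426 + 4*(-532/1563)*(1 - 2546127/283024)/(964/133)) = 1/(-1426 + 4*(-532/1563)*(133/964)*(-2263103/283024)) = 1/(-1426 + 2263103/1506732) = 1/(-2146336729/1506732) = -1506732/2146336729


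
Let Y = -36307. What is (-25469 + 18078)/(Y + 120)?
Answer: 7391/36187 ≈ 0.20424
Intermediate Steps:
(-25469 + 18078)/(Y + 120) = (-25469 + 18078)/(-36307 + 120) = -7391/(-36187) = -7391*(-1/36187) = 7391/36187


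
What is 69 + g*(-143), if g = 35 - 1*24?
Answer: -1504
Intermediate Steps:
g = 11 (g = 35 - 24 = 11)
69 + g*(-143) = 69 + 11*(-143) = 69 - 1573 = -1504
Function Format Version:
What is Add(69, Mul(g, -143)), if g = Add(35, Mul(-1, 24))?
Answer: -1504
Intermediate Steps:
g = 11 (g = Add(35, -24) = 11)
Add(69, Mul(g, -143)) = Add(69, Mul(11, -143)) = Add(69, -1573) = -1504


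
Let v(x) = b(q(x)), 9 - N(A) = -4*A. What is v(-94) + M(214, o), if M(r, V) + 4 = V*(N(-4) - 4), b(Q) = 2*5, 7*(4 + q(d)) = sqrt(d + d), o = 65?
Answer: -709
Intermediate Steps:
N(A) = 9 + 4*A (N(A) = 9 - (-4)*A = 9 + 4*A)
q(d) = -4 + sqrt(2)*sqrt(d)/7 (q(d) = -4 + sqrt(d + d)/7 = -4 + sqrt(2*d)/7 = -4 + (sqrt(2)*sqrt(d))/7 = -4 + sqrt(2)*sqrt(d)/7)
b(Q) = 10
M(r, V) = -4 - 11*V (M(r, V) = -4 + V*((9 + 4*(-4)) - 4) = -4 + V*((9 - 16) - 4) = -4 + V*(-7 - 4) = -4 + V*(-11) = -4 - 11*V)
v(x) = 10
v(-94) + M(214, o) = 10 + (-4 - 11*65) = 10 + (-4 - 715) = 10 - 719 = -709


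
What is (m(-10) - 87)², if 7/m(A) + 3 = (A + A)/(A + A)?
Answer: 32761/4 ≈ 8190.3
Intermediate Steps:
m(A) = -7/2 (m(A) = 7/(-3 + (A + A)/(A + A)) = 7/(-3 + (2*A)/((2*A))) = 7/(-3 + (2*A)*(1/(2*A))) = 7/(-3 + 1) = 7/(-2) = 7*(-½) = -7/2)
(m(-10) - 87)² = (-7/2 - 87)² = (-181/2)² = 32761/4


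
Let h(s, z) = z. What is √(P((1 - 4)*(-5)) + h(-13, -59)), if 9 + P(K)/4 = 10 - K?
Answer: I*√115 ≈ 10.724*I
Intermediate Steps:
P(K) = 4 - 4*K (P(K) = -36 + 4*(10 - K) = -36 + (40 - 4*K) = 4 - 4*K)
√(P((1 - 4)*(-5)) + h(-13, -59)) = √((4 - 4*(1 - 4)*(-5)) - 59) = √((4 - (-12)*(-5)) - 59) = √((4 - 4*15) - 59) = √((4 - 60) - 59) = √(-56 - 59) = √(-115) = I*√115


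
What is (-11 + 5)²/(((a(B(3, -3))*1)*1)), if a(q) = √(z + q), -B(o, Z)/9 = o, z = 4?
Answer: -36*I*√23/23 ≈ -7.5065*I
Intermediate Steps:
B(o, Z) = -9*o
a(q) = √(4 + q)
(-11 + 5)²/(((a(B(3, -3))*1)*1)) = (-11 + 5)²/(((√(4 - 9*3)*1)*1)) = (-6)²/(((√(4 - 27)*1)*1)) = 36/(((√(-23)*1)*1)) = 36/((((I*√23)*1)*1)) = 36/(((I*√23)*1)) = 36/((I*√23)) = 36*(-I*√23/23) = -36*I*√23/23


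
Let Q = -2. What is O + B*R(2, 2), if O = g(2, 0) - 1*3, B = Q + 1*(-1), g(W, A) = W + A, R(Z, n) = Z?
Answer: -7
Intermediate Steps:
g(W, A) = A + W
B = -3 (B = -2 + 1*(-1) = -2 - 1 = -3)
O = -1 (O = (0 + 2) - 1*3 = 2 - 3 = -1)
O + B*R(2, 2) = -1 - 3*2 = -1 - 6 = -7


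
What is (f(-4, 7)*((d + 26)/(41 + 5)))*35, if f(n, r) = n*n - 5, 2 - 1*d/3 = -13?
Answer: 27335/46 ≈ 594.24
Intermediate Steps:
d = 45 (d = 6 - 3*(-13) = 6 + 39 = 45)
f(n, r) = -5 + n**2 (f(n, r) = n**2 - 5 = -5 + n**2)
(f(-4, 7)*((d + 26)/(41 + 5)))*35 = ((-5 + (-4)**2)*((45 + 26)/(41 + 5)))*35 = ((-5 + 16)*(71/46))*35 = (11*(71*(1/46)))*35 = (11*(71/46))*35 = (781/46)*35 = 27335/46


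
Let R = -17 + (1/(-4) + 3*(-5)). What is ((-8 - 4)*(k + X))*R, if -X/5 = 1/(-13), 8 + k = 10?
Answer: 11997/13 ≈ 922.85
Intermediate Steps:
k = 2 (k = -8 + 10 = 2)
X = 5/13 (X = -5/(-13) = -5*(-1/13) = 5/13 ≈ 0.38462)
R = -129/4 (R = -17 + (1*(-1/4) - 15) = -17 + (-1/4 - 15) = -17 - 61/4 = -129/4 ≈ -32.250)
((-8 - 4)*(k + X))*R = ((-8 - 4)*(2 + 5/13))*(-129/4) = -12*31/13*(-129/4) = -372/13*(-129/4) = 11997/13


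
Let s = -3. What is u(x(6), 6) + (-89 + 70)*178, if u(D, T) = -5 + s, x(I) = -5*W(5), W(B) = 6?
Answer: -3390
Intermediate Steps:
x(I) = -30 (x(I) = -5*6 = -30)
u(D, T) = -8 (u(D, T) = -5 - 3 = -8)
u(x(6), 6) + (-89 + 70)*178 = -8 + (-89 + 70)*178 = -8 - 19*178 = -8 - 3382 = -3390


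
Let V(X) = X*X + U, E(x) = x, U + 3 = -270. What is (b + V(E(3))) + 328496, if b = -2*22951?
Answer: 282330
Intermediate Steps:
U = -273 (U = -3 - 270 = -273)
V(X) = -273 + X**2 (V(X) = X*X - 273 = X**2 - 273 = -273 + X**2)
b = -45902
(b + V(E(3))) + 328496 = (-45902 + (-273 + 3**2)) + 328496 = (-45902 + (-273 + 9)) + 328496 = (-45902 - 264) + 328496 = -46166 + 328496 = 282330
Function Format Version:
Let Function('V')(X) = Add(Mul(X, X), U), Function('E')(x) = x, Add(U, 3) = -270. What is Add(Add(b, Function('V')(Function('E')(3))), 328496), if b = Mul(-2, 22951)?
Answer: 282330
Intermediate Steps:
U = -273 (U = Add(-3, -270) = -273)
Function('V')(X) = Add(-273, Pow(X, 2)) (Function('V')(X) = Add(Mul(X, X), -273) = Add(Pow(X, 2), -273) = Add(-273, Pow(X, 2)))
b = -45902
Add(Add(b, Function('V')(Function('E')(3))), 328496) = Add(Add(-45902, Add(-273, Pow(3, 2))), 328496) = Add(Add(-45902, Add(-273, 9)), 328496) = Add(Add(-45902, -264), 328496) = Add(-46166, 328496) = 282330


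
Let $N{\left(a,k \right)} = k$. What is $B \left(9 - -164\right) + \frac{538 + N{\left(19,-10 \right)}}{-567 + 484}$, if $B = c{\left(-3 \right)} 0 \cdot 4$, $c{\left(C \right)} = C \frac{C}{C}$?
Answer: $- \frac{528}{83} \approx -6.3614$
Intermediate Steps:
$c{\left(C \right)} = C$ ($c{\left(C \right)} = C 1 = C$)
$B = 0$ ($B = \left(-3\right) 0 \cdot 4 = 0 \cdot 4 = 0$)
$B \left(9 - -164\right) + \frac{538 + N{\left(19,-10 \right)}}{-567 + 484} = 0 \left(9 - -164\right) + \frac{538 - 10}{-567 + 484} = 0 \left(9 + 164\right) + \frac{528}{-83} = 0 \cdot 173 + 528 \left(- \frac{1}{83}\right) = 0 - \frac{528}{83} = - \frac{528}{83}$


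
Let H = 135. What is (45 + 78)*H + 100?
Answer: 16705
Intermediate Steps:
(45 + 78)*H + 100 = (45 + 78)*135 + 100 = 123*135 + 100 = 16605 + 100 = 16705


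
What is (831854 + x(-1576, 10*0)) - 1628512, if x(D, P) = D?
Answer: -798234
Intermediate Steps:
(831854 + x(-1576, 10*0)) - 1628512 = (831854 - 1576) - 1628512 = 830278 - 1628512 = -798234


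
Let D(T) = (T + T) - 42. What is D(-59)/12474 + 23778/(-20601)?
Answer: -113342/97119 ≈ -1.1670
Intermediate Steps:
D(T) = -42 + 2*T (D(T) = 2*T - 42 = -42 + 2*T)
D(-59)/12474 + 23778/(-20601) = (-42 + 2*(-59))/12474 + 23778/(-20601) = (-42 - 118)*(1/12474) + 23778*(-1/20601) = -160*1/12474 - 2642/2289 = -80/6237 - 2642/2289 = -113342/97119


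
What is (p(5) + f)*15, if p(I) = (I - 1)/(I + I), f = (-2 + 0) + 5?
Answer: 51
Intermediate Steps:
f = 3 (f = -2 + 5 = 3)
p(I) = (-1 + I)/(2*I) (p(I) = (-1 + I)/((2*I)) = (-1 + I)*(1/(2*I)) = (-1 + I)/(2*I))
(p(5) + f)*15 = ((½)*(-1 + 5)/5 + 3)*15 = ((½)*(⅕)*4 + 3)*15 = (⅖ + 3)*15 = (17/5)*15 = 51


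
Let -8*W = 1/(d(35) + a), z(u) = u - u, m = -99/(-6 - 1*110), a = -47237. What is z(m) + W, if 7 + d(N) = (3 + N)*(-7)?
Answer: 1/380080 ≈ 2.6310e-6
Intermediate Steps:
m = 99/116 (m = -99/(-6 - 110) = -99/(-116) = -99*(-1/116) = 99/116 ≈ 0.85345)
d(N) = -28 - 7*N (d(N) = -7 + (3 + N)*(-7) = -7 + (-21 - 7*N) = -28 - 7*N)
z(u) = 0
W = 1/380080 (W = -1/(8*((-28 - 7*35) - 47237)) = -1/(8*((-28 - 245) - 47237)) = -1/(8*(-273 - 47237)) = -⅛/(-47510) = -⅛*(-1/47510) = 1/380080 ≈ 2.6310e-6)
z(m) + W = 0 + 1/380080 = 1/380080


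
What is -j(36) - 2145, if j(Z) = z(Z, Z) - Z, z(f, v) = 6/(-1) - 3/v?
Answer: -25235/12 ≈ -2102.9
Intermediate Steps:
z(f, v) = -6 - 3/v (z(f, v) = 6*(-1) - 3/v = -6 - 3/v)
j(Z) = -6 - Z - 3/Z (j(Z) = (-6 - 3/Z) - Z = -6 - Z - 3/Z)
-j(36) - 2145 = -(-6 - 1*36 - 3/36) - 2145 = -(-6 - 36 - 3*1/36) - 2145 = -(-6 - 36 - 1/12) - 2145 = -1*(-505/12) - 2145 = 505/12 - 2145 = -25235/12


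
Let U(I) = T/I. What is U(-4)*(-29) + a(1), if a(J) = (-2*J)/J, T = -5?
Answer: -153/4 ≈ -38.250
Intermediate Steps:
a(J) = -2
U(I) = -5/I
U(-4)*(-29) + a(1) = -5/(-4)*(-29) - 2 = -5*(-1/4)*(-29) - 2 = (5/4)*(-29) - 2 = -145/4 - 2 = -153/4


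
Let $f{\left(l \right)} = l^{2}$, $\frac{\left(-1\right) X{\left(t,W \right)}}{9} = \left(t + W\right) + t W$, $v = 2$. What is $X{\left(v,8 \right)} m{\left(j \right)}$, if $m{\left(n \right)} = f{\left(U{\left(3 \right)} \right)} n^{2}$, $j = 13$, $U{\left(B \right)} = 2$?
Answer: $-158184$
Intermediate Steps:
$X{\left(t,W \right)} = - 9 W - 9 t - 9 W t$ ($X{\left(t,W \right)} = - 9 \left(\left(t + W\right) + t W\right) = - 9 \left(\left(W + t\right) + W t\right) = - 9 \left(W + t + W t\right) = - 9 W - 9 t - 9 W t$)
$m{\left(n \right)} = 4 n^{2}$ ($m{\left(n \right)} = 2^{2} n^{2} = 4 n^{2}$)
$X{\left(v,8 \right)} m{\left(j \right)} = \left(\left(-9\right) 8 - 18 - 72 \cdot 2\right) 4 \cdot 13^{2} = \left(-72 - 18 - 144\right) 4 \cdot 169 = \left(-234\right) 676 = -158184$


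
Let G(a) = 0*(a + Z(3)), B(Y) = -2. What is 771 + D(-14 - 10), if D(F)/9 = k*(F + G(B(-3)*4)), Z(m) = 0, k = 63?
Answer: -12837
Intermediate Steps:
G(a) = 0 (G(a) = 0*(a + 0) = 0*a = 0)
D(F) = 567*F (D(F) = 9*(63*(F + 0)) = 9*(63*F) = 567*F)
771 + D(-14 - 10) = 771 + 567*(-14 - 10) = 771 + 567*(-24) = 771 - 13608 = -12837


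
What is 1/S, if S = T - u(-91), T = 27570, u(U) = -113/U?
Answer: 91/2508757 ≈ 3.6273e-5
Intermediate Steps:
S = 2508757/91 (S = 27570 - (-113)/(-91) = 27570 - (-113)*(-1)/91 = 27570 - 1*113/91 = 27570 - 113/91 = 2508757/91 ≈ 27569.)
1/S = 1/(2508757/91) = 91/2508757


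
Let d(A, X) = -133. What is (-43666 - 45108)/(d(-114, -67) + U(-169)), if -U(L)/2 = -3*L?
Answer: 88774/1147 ≈ 77.397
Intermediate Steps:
U(L) = 6*L (U(L) = -(-6)*L = 6*L)
(-43666 - 45108)/(d(-114, -67) + U(-169)) = (-43666 - 45108)/(-133 + 6*(-169)) = -88774/(-133 - 1014) = -88774/(-1147) = -88774*(-1/1147) = 88774/1147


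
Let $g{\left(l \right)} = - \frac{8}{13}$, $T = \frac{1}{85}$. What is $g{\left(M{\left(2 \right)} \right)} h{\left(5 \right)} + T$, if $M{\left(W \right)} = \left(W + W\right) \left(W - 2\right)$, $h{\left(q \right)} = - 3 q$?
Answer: $\frac{10213}{1105} \approx 9.2425$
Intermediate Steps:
$T = \frac{1}{85} \approx 0.011765$
$M{\left(W \right)} = 2 W \left(-2 + W\right)$
$g{\left(l \right)} = - \frac{8}{13}$ ($g{\left(l \right)} = \left(-8\right) \frac{1}{13} = - \frac{8}{13}$)
$g{\left(M{\left(2 \right)} \right)} h{\left(5 \right)} + T = - \frac{8 \left(\left(-3\right) 5\right)}{13} + \frac{1}{85} = \left(- \frac{8}{13}\right) \left(-15\right) + \frac{1}{85} = \frac{120}{13} + \frac{1}{85} = \frac{10213}{1105}$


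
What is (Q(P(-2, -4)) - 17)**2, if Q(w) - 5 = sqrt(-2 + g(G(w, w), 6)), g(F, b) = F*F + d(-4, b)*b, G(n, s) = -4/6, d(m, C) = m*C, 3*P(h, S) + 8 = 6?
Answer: (36 - I*sqrt(1310))**2/9 ≈ -1.5556 - 289.55*I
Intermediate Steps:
P(h, S) = -2/3 (P(h, S) = -8/3 + (1/3)*6 = -8/3 + 2 = -2/3)
d(m, C) = C*m
G(n, s) = -2/3 (G(n, s) = -4*1/6 = -2/3)
g(F, b) = F**2 - 4*b**2 (g(F, b) = F*F + (b*(-4))*b = F**2 + (-4*b)*b = F**2 - 4*b**2)
Q(w) = 5 + I*sqrt(1310)/3 (Q(w) = 5 + sqrt(-2 + ((-2/3)**2 - 4*6**2)) = 5 + sqrt(-2 + (4/9 - 4*36)) = 5 + sqrt(-2 + (4/9 - 144)) = 5 + sqrt(-2 - 1292/9) = 5 + sqrt(-1310/9) = 5 + I*sqrt(1310)/3)
(Q(P(-2, -4)) - 17)**2 = ((5 + I*sqrt(1310)/3) - 17)**2 = (-12 + I*sqrt(1310)/3)**2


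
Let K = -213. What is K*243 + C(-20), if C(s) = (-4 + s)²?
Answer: -51183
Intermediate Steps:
K*243 + C(-20) = -213*243 + (-4 - 20)² = -51759 + (-24)² = -51759 + 576 = -51183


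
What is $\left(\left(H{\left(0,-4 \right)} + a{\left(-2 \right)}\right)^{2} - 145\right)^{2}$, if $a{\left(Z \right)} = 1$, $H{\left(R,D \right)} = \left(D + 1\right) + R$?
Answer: $19881$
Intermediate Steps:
$H{\left(R,D \right)} = 1 + D + R$ ($H{\left(R,D \right)} = \left(1 + D\right) + R = 1 + D + R$)
$\left(\left(H{\left(0,-4 \right)} + a{\left(-2 \right)}\right)^{2} - 145\right)^{2} = \left(\left(\left(1 - 4 + 0\right) + 1\right)^{2} - 145\right)^{2} = \left(\left(-3 + 1\right)^{2} - 145\right)^{2} = \left(\left(-2\right)^{2} - 145\right)^{2} = \left(4 - 145\right)^{2} = \left(-141\right)^{2} = 19881$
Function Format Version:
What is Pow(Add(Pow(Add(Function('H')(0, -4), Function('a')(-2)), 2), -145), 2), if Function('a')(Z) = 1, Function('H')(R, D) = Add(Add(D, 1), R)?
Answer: 19881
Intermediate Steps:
Function('H')(R, D) = Add(1, D, R) (Function('H')(R, D) = Add(Add(1, D), R) = Add(1, D, R))
Pow(Add(Pow(Add(Function('H')(0, -4), Function('a')(-2)), 2), -145), 2) = Pow(Add(Pow(Add(Add(1, -4, 0), 1), 2), -145), 2) = Pow(Add(Pow(Add(-3, 1), 2), -145), 2) = Pow(Add(Pow(-2, 2), -145), 2) = Pow(Add(4, -145), 2) = Pow(-141, 2) = 19881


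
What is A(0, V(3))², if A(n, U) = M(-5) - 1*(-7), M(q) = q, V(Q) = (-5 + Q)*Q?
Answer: 4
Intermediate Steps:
V(Q) = Q*(-5 + Q)
A(n, U) = 2 (A(n, U) = -5 - 1*(-7) = -5 + 7 = 2)
A(0, V(3))² = 2² = 4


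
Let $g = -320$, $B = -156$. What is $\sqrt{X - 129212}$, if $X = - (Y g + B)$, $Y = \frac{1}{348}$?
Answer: $\frac{4 i \sqrt{61051119}}{87} \approx 359.24 i$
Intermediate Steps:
$Y = \frac{1}{348} \approx 0.0028736$
$X = \frac{13652}{87}$ ($X = - (\frac{1}{348} \left(-320\right) - 156) = - (- \frac{80}{87} - 156) = \left(-1\right) \left(- \frac{13652}{87}\right) = \frac{13652}{87} \approx 156.92$)
$\sqrt{X - 129212} = \sqrt{\frac{13652}{87} - 129212} = \sqrt{- \frac{11227792}{87}} = \frac{4 i \sqrt{61051119}}{87}$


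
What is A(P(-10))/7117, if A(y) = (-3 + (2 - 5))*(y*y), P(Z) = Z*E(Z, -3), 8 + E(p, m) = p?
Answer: -194400/7117 ≈ -27.315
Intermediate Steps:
E(p, m) = -8 + p
P(Z) = Z*(-8 + Z)
A(y) = -6*y**2 (A(y) = (-3 - 3)*y**2 = -6*y**2)
A(P(-10))/7117 = -6*100*(-8 - 10)**2/7117 = -6*(-10*(-18))**2*(1/7117) = -6*180**2*(1/7117) = -6*32400*(1/7117) = -194400*1/7117 = -194400/7117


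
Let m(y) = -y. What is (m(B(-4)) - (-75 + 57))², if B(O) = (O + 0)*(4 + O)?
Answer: 324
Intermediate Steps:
B(O) = O*(4 + O)
(m(B(-4)) - (-75 + 57))² = (-(-4)*(4 - 4) - (-75 + 57))² = (-(-4)*0 - 1*(-18))² = (-1*0 + 18)² = (0 + 18)² = 18² = 324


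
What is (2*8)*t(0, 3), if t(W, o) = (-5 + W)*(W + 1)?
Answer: -80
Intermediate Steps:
t(W, o) = (1 + W)*(-5 + W) (t(W, o) = (-5 + W)*(1 + W) = (1 + W)*(-5 + W))
(2*8)*t(0, 3) = (2*8)*(-5 + 0² - 4*0) = 16*(-5 + 0 + 0) = 16*(-5) = -80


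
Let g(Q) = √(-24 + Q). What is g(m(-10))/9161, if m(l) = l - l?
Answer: 2*I*√6/9161 ≈ 0.00053476*I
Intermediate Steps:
m(l) = 0
g(m(-10))/9161 = √(-24 + 0)/9161 = √(-24)*(1/9161) = (2*I*√6)*(1/9161) = 2*I*√6/9161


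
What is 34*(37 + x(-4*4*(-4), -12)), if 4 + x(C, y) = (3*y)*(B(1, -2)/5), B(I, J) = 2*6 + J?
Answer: -1326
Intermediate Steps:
B(I, J) = 12 + J
x(C, y) = -4 + 6*y (x(C, y) = -4 + (3*y)*((12 - 2)/5) = -4 + (3*y)*(10*(⅕)) = -4 + (3*y)*2 = -4 + 6*y)
34*(37 + x(-4*4*(-4), -12)) = 34*(37 + (-4 + 6*(-12))) = 34*(37 + (-4 - 72)) = 34*(37 - 76) = 34*(-39) = -1326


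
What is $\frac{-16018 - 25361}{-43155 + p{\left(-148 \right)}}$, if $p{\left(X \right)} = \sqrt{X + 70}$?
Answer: $\frac{595236915}{620784701} + \frac{13793 i \sqrt{78}}{620784701} \approx 0.95885 + 0.00019623 i$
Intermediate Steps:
$p{\left(X \right)} = \sqrt{70 + X}$
$\frac{-16018 - 25361}{-43155 + p{\left(-148 \right)}} = \frac{-16018 - 25361}{-43155 + \sqrt{70 - 148}} = - \frac{41379}{-43155 + \sqrt{-78}} = - \frac{41379}{-43155 + i \sqrt{78}}$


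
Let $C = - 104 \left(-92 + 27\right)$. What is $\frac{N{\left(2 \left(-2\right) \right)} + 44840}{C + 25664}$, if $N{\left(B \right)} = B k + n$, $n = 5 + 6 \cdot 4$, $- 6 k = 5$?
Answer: $\frac{19231}{13896} \approx 1.3839$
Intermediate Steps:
$k = - \frac{5}{6}$ ($k = \left(- \frac{1}{6}\right) 5 = - \frac{5}{6} \approx -0.83333$)
$n = 29$ ($n = 5 + 24 = 29$)
$C = 6760$ ($C = \left(-104\right) \left(-65\right) = 6760$)
$N{\left(B \right)} = 29 - \frac{5 B}{6}$ ($N{\left(B \right)} = B \left(- \frac{5}{6}\right) + 29 = - \frac{5 B}{6} + 29 = 29 - \frac{5 B}{6}$)
$\frac{N{\left(2 \left(-2\right) \right)} + 44840}{C + 25664} = \frac{\left(29 - \frac{5 \cdot 2 \left(-2\right)}{6}\right) + 44840}{6760 + 25664} = \frac{\left(29 - - \frac{10}{3}\right) + 44840}{32424} = \left(\left(29 + \frac{10}{3}\right) + 44840\right) \frac{1}{32424} = \left(\frac{97}{3} + 44840\right) \frac{1}{32424} = \frac{134617}{3} \cdot \frac{1}{32424} = \frac{19231}{13896}$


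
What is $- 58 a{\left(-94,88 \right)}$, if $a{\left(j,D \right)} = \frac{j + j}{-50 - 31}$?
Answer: $- \frac{10904}{81} \approx -134.62$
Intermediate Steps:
$a{\left(j,D \right)} = - \frac{2 j}{81}$ ($a{\left(j,D \right)} = \frac{2 j}{-81} = 2 j \left(- \frac{1}{81}\right) = - \frac{2 j}{81}$)
$- 58 a{\left(-94,88 \right)} = - 58 \left(\left(- \frac{2}{81}\right) \left(-94\right)\right) = \left(-58\right) \frac{188}{81} = - \frac{10904}{81}$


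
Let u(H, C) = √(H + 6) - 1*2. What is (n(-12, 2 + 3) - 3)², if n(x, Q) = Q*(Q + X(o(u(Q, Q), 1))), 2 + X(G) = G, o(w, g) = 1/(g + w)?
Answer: 159 + 25*√11/2 ≈ 200.46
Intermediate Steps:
u(H, C) = -2 + √(6 + H) (u(H, C) = √(6 + H) - 2 = -2 + √(6 + H))
X(G) = -2 + G
n(x, Q) = Q*(-2 + Q + 1/(-1 + √(6 + Q))) (n(x, Q) = Q*(Q + (-2 + 1/(1 + (-2 + √(6 + Q))))) = Q*(Q + (-2 + 1/(-1 + √(6 + Q)))) = Q*(-2 + Q + 1/(-1 + √(6 + Q))))
(n(-12, 2 + 3) - 3)² = ((2 + 3)*(1 + (-1 + √(6 + (2 + 3)))*(-2 + (2 + 3)))/(-1 + √(6 + (2 + 3))) - 3)² = (5*(1 + (-1 + √(6 + 5))*(-2 + 5))/(-1 + √(6 + 5)) - 3)² = (5*(1 + (-1 + √11)*3)/(-1 + √11) - 3)² = (5*(1 + (-3 + 3*√11))/(-1 + √11) - 3)² = (5*(-2 + 3*√11)/(-1 + √11) - 3)² = (-3 + 5*(-2 + 3*√11)/(-1 + √11))²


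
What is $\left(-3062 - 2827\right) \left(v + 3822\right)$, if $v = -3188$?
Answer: $-3733626$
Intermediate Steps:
$\left(-3062 - 2827\right) \left(v + 3822\right) = \left(-3062 - 2827\right) \left(-3188 + 3822\right) = \left(-5889\right) 634 = -3733626$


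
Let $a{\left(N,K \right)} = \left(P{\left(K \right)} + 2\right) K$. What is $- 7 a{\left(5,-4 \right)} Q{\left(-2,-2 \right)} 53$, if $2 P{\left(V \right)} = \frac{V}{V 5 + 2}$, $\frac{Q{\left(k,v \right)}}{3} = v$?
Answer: $- \frac{56392}{3} \approx -18797.0$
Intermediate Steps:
$Q{\left(k,v \right)} = 3 v$
$P{\left(V \right)} = \frac{V}{2 \left(2 + 5 V\right)}$ ($P{\left(V \right)} = \frac{V \frac{1}{V 5 + 2}}{2} = \frac{V \frac{1}{5 V + 2}}{2} = \frac{V \frac{1}{2 + 5 V}}{2} = \frac{V}{2 \left(2 + 5 V\right)}$)
$a{\left(N,K \right)} = K \left(2 + \frac{K}{2 \left(2 + 5 K\right)}\right)$ ($a{\left(N,K \right)} = \left(\frac{K}{2 \left(2 + 5 K\right)} + 2\right) K = \left(2 + \frac{K}{2 \left(2 + 5 K\right)}\right) K = K \left(2 + \frac{K}{2 \left(2 + 5 K\right)}\right)$)
$- 7 a{\left(5,-4 \right)} Q{\left(-2,-2 \right)} 53 = - 7 \cdot \frac{1}{2} \left(-4\right) \frac{1}{2 + 5 \left(-4\right)} \left(8 + 21 \left(-4\right)\right) 3 \left(-2\right) 53 = - 7 \cdot \frac{1}{2} \left(-4\right) \frac{1}{2 - 20} \left(8 - 84\right) \left(-6\right) 53 = - 7 \cdot \frac{1}{2} \left(-4\right) \frac{1}{-18} \left(-76\right) \left(-6\right) 53 = - 7 \cdot \frac{1}{2} \left(-4\right) \left(- \frac{1}{18}\right) \left(-76\right) \left(-6\right) 53 = \left(-7\right) \left(- \frac{76}{9}\right) \left(-6\right) 53 = \frac{532}{9} \left(-6\right) 53 = \left(- \frac{1064}{3}\right) 53 = - \frac{56392}{3}$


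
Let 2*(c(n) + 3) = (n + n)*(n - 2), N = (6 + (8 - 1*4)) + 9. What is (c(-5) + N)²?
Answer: 2601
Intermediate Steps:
N = 19 (N = (6 + (8 - 4)) + 9 = (6 + 4) + 9 = 10 + 9 = 19)
c(n) = -3 + n*(-2 + n) (c(n) = -3 + ((n + n)*(n - 2))/2 = -3 + ((2*n)*(-2 + n))/2 = -3 + (2*n*(-2 + n))/2 = -3 + n*(-2 + n))
(c(-5) + N)² = ((-3 + (-5)² - 2*(-5)) + 19)² = ((-3 + 25 + 10) + 19)² = (32 + 19)² = 51² = 2601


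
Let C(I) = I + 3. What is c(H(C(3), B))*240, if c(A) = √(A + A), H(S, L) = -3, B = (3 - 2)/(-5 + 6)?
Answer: 240*I*√6 ≈ 587.88*I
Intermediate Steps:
C(I) = 3 + I
B = 1 (B = 1/1 = 1*1 = 1)
c(A) = √2*√A (c(A) = √(2*A) = √2*√A)
c(H(C(3), B))*240 = (√2*√(-3))*240 = (√2*(I*√3))*240 = (I*√6)*240 = 240*I*√6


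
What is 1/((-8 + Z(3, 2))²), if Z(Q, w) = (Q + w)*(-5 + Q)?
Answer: 1/324 ≈ 0.0030864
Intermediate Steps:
Z(Q, w) = (-5 + Q)*(Q + w)
1/((-8 + Z(3, 2))²) = 1/((-8 + (3² - 5*3 - 5*2 + 3*2))²) = 1/((-8 + (9 - 15 - 10 + 6))²) = 1/((-8 - 10)²) = 1/((-18)²) = 1/324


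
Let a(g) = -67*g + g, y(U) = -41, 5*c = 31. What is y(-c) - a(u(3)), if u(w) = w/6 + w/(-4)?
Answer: -115/2 ≈ -57.500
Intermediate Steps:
c = 31/5 (c = (⅕)*31 = 31/5 ≈ 6.2000)
u(w) = -w/12 (u(w) = w*(⅙) + w*(-¼) = w/6 - w/4 = -w/12)
a(g) = -66*g
y(-c) - a(u(3)) = -41 - (-66)*(-1/12*3) = -41 - (-66)*(-1)/4 = -41 - 1*33/2 = -41 - 33/2 = -115/2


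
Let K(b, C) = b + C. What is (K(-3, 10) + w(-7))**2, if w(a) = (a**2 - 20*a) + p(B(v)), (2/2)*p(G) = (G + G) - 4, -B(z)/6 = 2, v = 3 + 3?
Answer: 28224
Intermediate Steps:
v = 6
B(z) = -12 (B(z) = -6*2 = -12)
p(G) = -4 + 2*G (p(G) = (G + G) - 4 = 2*G - 4 = -4 + 2*G)
w(a) = -28 + a**2 - 20*a (w(a) = (a**2 - 20*a) + (-4 + 2*(-12)) = (a**2 - 20*a) + (-4 - 24) = (a**2 - 20*a) - 28 = -28 + a**2 - 20*a)
K(b, C) = C + b
(K(-3, 10) + w(-7))**2 = ((10 - 3) + (-28 + (-7)**2 - 20*(-7)))**2 = (7 + (-28 + 49 + 140))**2 = (7 + 161)**2 = 168**2 = 28224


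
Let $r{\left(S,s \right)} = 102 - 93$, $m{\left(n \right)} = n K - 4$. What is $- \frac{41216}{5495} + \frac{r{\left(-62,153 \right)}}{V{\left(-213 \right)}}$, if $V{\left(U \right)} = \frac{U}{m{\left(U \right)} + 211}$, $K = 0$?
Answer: $- \frac{905533}{55735} \approx -16.247$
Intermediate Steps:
$m{\left(n \right)} = -4$ ($m{\left(n \right)} = n 0 - 4 = 0 - 4 = -4$)
$r{\left(S,s \right)} = 9$ ($r{\left(S,s \right)} = 102 - 93 = 9$)
$V{\left(U \right)} = \frac{U}{207}$ ($V{\left(U \right)} = \frac{U}{-4 + 211} = \frac{U}{207}$)
$- \frac{41216}{5495} + \frac{r{\left(-62,153 \right)}}{V{\left(-213 \right)}} = - \frac{41216}{5495} + \frac{9}{\frac{1}{207} \left(-213\right)} = \left(-41216\right) \frac{1}{5495} + \frac{9}{- \frac{71}{69}} = - \frac{5888}{785} + 9 \left(- \frac{69}{71}\right) = - \frac{5888}{785} - \frac{621}{71} = - \frac{905533}{55735}$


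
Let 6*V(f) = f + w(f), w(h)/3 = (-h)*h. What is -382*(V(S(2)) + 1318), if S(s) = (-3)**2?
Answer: -488578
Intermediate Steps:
w(h) = -3*h**2 (w(h) = 3*((-h)*h) = 3*(-h**2) = -3*h**2)
S(s) = 9
V(f) = -f**2/2 + f/6 (V(f) = (f - 3*f**2)/6 = -f**2/2 + f/6)
-382*(V(S(2)) + 1318) = -382*((1/6)*9*(1 - 3*9) + 1318) = -382*((1/6)*9*(1 - 27) + 1318) = -382*((1/6)*9*(-26) + 1318) = -382*(-39 + 1318) = -382*1279 = -488578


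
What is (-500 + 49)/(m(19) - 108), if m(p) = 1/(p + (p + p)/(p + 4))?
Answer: 214225/51277 ≈ 4.1778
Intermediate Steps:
m(p) = 1/(p + 2*p/(4 + p)) (m(p) = 1/(p + (2*p)/(4 + p)) = 1/(p + 2*p/(4 + p)))
(-500 + 49)/(m(19) - 108) = (-500 + 49)/((4 + 19)/(19*(6 + 19)) - 108) = -451/((1/19)*23/25 - 108) = -451/((1/19)*(1/25)*23 - 108) = -451/(23/475 - 108) = -451/(-51277/475) = -451*(-475/51277) = 214225/51277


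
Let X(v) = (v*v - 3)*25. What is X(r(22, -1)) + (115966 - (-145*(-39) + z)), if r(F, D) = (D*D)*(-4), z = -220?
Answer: 110856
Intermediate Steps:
r(F, D) = -4*D² (r(F, D) = D²*(-4) = -4*D²)
X(v) = -75 + 25*v² (X(v) = (v² - 3)*25 = (-3 + v²)*25 = -75 + 25*v²)
X(r(22, -1)) + (115966 - (-145*(-39) + z)) = (-75 + 25*(-4*(-1)²)²) + (115966 - (-145*(-39) - 220)) = (-75 + 25*(-4*1)²) + (115966 - (5655 - 220)) = (-75 + 25*(-4)²) + (115966 - 1*5435) = (-75 + 25*16) + (115966 - 5435) = (-75 + 400) + 110531 = 325 + 110531 = 110856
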